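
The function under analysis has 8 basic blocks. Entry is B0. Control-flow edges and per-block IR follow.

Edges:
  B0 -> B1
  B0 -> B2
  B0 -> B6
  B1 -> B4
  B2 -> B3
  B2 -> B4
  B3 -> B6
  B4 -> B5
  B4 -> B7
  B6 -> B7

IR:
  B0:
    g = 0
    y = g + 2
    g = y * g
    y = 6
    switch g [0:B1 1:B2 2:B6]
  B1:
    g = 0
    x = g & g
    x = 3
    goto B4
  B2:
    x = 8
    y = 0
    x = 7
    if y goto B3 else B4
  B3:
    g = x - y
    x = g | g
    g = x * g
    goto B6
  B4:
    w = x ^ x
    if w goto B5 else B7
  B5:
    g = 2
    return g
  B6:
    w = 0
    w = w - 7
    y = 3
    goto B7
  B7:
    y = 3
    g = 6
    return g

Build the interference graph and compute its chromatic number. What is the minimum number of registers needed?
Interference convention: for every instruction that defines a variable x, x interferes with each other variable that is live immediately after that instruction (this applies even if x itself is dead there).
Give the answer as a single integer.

Block summaries:
  B0: {g,y} / ∅
  B1: {g,x} / ∅
  B2: {x,y} / ∅
  B3: {g,x} / {x,y}
  B4: {w} / {x}
  B5: {g} / ∅
  B6: {w,y} / ∅
  B7: {g,y} / ∅

Live sets:
  live B0: ∅→∅
  live B1: ∅→{x}
  live B2: ∅→{x,y}
  live B3: {x,y}→∅
  live B4: {x}→∅
  live B5: ∅→∅
  live B6: ∅→∅
  live B7: ∅→∅

Interfere edges:
  g↔{x,y}
  w↔∅
  x↔{g,y}
  y↔{g,x}

Registers:
  clique {g,x,y} ⇒ need ≥ 3
  assign g→R0 w→R0 x→R1 y→R2 — no edge inside a register ⇒ χ ≤ 3
  χ = 3

Answer: 3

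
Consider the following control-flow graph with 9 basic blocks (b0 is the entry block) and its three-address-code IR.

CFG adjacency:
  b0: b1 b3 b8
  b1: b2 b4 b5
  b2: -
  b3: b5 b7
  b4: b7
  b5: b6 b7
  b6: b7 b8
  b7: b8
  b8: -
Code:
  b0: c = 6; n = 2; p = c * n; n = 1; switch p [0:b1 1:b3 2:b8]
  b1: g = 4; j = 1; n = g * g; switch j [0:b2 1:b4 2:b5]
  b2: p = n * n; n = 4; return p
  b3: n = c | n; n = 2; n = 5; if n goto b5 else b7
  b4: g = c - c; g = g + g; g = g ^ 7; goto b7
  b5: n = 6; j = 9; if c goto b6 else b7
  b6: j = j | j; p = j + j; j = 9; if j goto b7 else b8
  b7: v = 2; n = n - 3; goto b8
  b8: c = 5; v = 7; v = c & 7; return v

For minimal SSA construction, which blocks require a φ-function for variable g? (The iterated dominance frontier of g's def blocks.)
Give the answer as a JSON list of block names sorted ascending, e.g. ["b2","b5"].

idom tree: b1←b0 b2←b1 b3←b0 b4←b1 b5←b0 b6←b5 b7←b0 b8←b0
Dom∩ at merges:
  b5: preds {b1,b3}: {b0,b1} ∩ {b0,b3} = {b0}; idom=b0
  b7: preds {b3,b4,b5,b6}: {b0,b3} ∩ {b0,b1,b4} ∩ {b0,b5} ∩ {b0,b5,b6} = {b0}; idom=b0
  b8: preds {b0,b6,b7}: {b0} ∩ {b0,b5,b6} ∩ {b0,b7} = {b0}; idom=b0

DF derivation:
  join b5 pred b1: b1 stop@b0
  join b5 pred b3: b3 stop@b0
  join b7 pred b3: b3 stop@b0
  join b7 pred b4: b4→b1 stop@b0
  join b7 pred b5: b5 stop@b0
  join b7 pred b6: b6→b5 stop@b0
  join b8 pred b0: · stop@b0
  join b8 pred b6: b6→b5 stop@b0
  join b8 pred b7: b7 stop@b0
  DF(b0)=∅
  DF(b1)={b5,b7}
  DF(b2)=∅
  DF(b3)={b5,b7}
  DF(b4)={b7}
  DF(b5)={b7,b8}
  DF(b6)={b7,b8}
  DF(b7)={b8}
  DF(b8)=∅

φ for g: defs {b1,b4}
  DF⁺ = {b5,b7,b8}

Answer: ["b5", "b7", "b8"]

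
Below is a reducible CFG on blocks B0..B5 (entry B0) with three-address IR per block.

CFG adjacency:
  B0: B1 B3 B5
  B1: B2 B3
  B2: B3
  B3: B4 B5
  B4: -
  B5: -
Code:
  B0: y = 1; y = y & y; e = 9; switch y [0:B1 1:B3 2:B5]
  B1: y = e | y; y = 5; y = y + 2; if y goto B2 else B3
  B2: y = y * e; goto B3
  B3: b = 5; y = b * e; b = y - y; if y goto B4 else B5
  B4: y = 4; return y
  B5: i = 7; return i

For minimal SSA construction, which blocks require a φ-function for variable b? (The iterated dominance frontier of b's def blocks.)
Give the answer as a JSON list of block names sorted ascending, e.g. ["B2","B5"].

Answer: ["B5"]

Working:
idom tree: B1←B0 B2←B1 B3←B0 B4←B3 B5←B0
Dom∩ at merges:
  B3: preds {B0,B1,B2}: {B0} ∩ {B0,B1} ∩ {B0,B1,B2} = {B0}; idom=B0
  B5: preds {B0,B3}: {B0} ∩ {B0,B3} = {B0}; idom=B0

Frontier:
  join B3 pred B0: · stop@B0
  join B3 pred B1: B1 stop@B0
  join B3 pred B2: B2→B1 stop@B0
  join B5 pred B0: · stop@B0
  join B5 pred B3: B3 stop@B0
  B0: DF=∅
  B1: DF={B3}
  B2: DF={B3}
  B3: DF={B5}
  B4: DF=∅
  B5: DF=∅

φ for b: defs {B3}
  DF⁺ = {B5}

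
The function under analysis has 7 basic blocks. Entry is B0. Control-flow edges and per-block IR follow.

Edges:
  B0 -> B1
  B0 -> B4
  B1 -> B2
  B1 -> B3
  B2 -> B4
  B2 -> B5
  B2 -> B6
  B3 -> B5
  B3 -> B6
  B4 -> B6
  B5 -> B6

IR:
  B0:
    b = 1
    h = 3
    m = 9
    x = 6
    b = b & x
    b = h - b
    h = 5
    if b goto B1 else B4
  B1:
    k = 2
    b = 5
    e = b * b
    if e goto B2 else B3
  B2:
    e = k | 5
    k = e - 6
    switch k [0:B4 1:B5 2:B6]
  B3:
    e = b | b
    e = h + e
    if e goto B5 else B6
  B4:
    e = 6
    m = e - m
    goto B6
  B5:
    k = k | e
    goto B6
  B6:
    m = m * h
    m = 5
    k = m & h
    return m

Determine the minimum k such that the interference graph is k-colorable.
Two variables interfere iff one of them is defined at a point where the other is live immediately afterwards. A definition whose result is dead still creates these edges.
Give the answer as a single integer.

Answer: 5

Derivation:
Per-block:
  B0: def={b,h,m,x} ue=∅
  B1: def={b,e,k} ue=∅
  B2: def={e,k} ue={k}
  B3: def={e} ue={b,h}
  B4: def={e,m} ue={m}
  B5: def={k} ue={e,k}
  B6: def={k,m} ue={h,m}

Backward fixpoint:
  B0: in=∅ out={h,m}
  B1: in={h,m} out={b,h,k,m}
  B2: in={h,k,m} out={e,h,k,m}
  B3: in={b,h,k,m} out={e,h,k,m}
  B4: in={h,m} out={h,m}
  B5: in={e,h,k,m} out={h,m}
  B6: in={h,m} out=∅

Interfere edges:
  b — {e,h,k,m,x}
  e — {b,h,k,m}
  h — {b,e,k,m,x}
  k — {b,e,h,m}
  m — {b,e,h,k,x}
  x — {b,h,m}

Chromatic number:
  lower bound: {b,e,h,k,m} mutually conflict ⇒ χ ≥ 5
  5-colouring: r0={b}  r1={h}  r2={m}  r3={e,x}  r4={k}
  χ = 5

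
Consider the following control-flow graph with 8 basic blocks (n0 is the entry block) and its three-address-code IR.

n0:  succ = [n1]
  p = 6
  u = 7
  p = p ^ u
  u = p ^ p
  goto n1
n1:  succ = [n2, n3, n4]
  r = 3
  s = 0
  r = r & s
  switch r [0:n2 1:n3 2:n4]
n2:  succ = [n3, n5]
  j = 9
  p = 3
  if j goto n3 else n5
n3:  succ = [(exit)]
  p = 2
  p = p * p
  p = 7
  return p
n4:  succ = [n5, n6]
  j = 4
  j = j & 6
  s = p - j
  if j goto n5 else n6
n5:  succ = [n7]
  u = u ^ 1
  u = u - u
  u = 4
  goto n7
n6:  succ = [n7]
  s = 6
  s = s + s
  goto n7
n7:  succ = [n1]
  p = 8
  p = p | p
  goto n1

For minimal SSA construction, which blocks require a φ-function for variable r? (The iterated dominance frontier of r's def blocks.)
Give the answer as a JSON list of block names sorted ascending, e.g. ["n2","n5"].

idom tree: n1←n0 n2←n1 n3←n1 n4←n1 n5←n1 n6←n4 n7←n1
Dom at joins:
  n1: preds {n0,n7}: {n0} ∩ {n0,n1,n7} = {n0}; idom=n0
  n3: preds {n1,n2}: {n0,n1} ∩ {n0,n1,n2} = {n0,n1}; idom=n1
  n5: preds {n2,n4}: {n0,n1,n2} ∩ {n0,n1,n4} = {n0,n1}; idom=n1
  n7: preds {n5,n6}: {n0,n1,n5} ∩ {n0,n1,n4,n6} = {n0,n1}; idom=n1

DF walk-up:
  n1←n0: walk · to n0
  n1←n7: walk n7→n1 to n0
  n3←n1: walk · to n1
  n3←n2: walk n2 to n1
  n5←n2: walk n2 to n1
  n5←n4: walk n4 to n1
  n7←n5: walk n5 to n1
  n7←n6: walk n6→n4 to n1
  DF(n0)=∅
  DF(n1)={n1}
  DF(n2)={n3,n5}
  DF(n3)=∅
  DF(n4)={n5,n7}
  DF(n5)={n7}
  DF(n6)={n7}
  DF(n7)={n1}

φ for r: defs {n1}
  DF⁺ = {n1}

Answer: ["n1"]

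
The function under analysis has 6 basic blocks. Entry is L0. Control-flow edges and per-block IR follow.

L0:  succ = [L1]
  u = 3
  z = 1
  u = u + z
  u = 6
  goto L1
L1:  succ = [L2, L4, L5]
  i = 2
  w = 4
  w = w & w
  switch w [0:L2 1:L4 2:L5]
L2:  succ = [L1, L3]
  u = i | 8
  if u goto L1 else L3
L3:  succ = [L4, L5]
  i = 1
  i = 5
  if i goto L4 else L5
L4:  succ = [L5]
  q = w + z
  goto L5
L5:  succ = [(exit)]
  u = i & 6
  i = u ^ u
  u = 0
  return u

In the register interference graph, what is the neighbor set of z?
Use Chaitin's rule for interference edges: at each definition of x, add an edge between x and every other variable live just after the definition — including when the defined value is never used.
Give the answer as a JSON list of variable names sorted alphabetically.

Block summaries:
  L0 def {u,z} use ∅
  L1 def {i,w} use ∅
  L2 def {u} use {i}
  L3 def {i} use ∅
  L4 def {q} use {w,z}
  L5 def {i,u} use {i}

Backward fixpoint:
  L0 li=∅ lo={z}
  L1 li={z} lo={i,w,z}
  L2 li={i,w,z} lo={w,z}
  L3 li={w,z} lo={i,w,z}
  L4 li={i,w,z} lo={i}
  L5 li={i} lo=∅

Interfere edges:
  i: {q,w,z}
  q: {i}
  u: {w,z}
  w: {i,u,z}
  z: {i,u,w}

N(z) = ["i", "u", "w"]

Answer: ["i", "u", "w"]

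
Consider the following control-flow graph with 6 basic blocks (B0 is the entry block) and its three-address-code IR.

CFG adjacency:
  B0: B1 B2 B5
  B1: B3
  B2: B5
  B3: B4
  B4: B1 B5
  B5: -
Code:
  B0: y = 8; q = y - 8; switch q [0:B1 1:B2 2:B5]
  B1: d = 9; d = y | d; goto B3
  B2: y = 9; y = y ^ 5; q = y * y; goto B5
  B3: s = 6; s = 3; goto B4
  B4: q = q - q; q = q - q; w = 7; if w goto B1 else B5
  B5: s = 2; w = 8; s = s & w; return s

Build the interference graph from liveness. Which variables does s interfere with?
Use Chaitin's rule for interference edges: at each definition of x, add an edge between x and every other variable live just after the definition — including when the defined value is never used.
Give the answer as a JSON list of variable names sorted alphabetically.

Answer: ["q", "w", "y"]

Derivation:
def/use:
  B0: def={q,y} ue=∅
  B1: def={d} ue={y}
  B2: def={q,y} ue=∅
  B3: def={s} ue=∅
  B4: def={q,w} ue={q}
  B5: def={s,w} ue=∅

Liveness:
  B0: in=∅ out={q,y}
  B1: in={q,y} out={q,y}
  B2: in=∅ out=∅
  B3: in={q,y} out={q,y}
  B4: in={q,y} out={q,y}
  B5: in=∅ out=∅

Interfere edges:
  d↔{q,y}
  q↔{d,s,w,y}
  s↔{q,w,y}
  w↔{q,s,y}
  y↔{d,q,s,w}

N(s) = ["q", "w", "y"]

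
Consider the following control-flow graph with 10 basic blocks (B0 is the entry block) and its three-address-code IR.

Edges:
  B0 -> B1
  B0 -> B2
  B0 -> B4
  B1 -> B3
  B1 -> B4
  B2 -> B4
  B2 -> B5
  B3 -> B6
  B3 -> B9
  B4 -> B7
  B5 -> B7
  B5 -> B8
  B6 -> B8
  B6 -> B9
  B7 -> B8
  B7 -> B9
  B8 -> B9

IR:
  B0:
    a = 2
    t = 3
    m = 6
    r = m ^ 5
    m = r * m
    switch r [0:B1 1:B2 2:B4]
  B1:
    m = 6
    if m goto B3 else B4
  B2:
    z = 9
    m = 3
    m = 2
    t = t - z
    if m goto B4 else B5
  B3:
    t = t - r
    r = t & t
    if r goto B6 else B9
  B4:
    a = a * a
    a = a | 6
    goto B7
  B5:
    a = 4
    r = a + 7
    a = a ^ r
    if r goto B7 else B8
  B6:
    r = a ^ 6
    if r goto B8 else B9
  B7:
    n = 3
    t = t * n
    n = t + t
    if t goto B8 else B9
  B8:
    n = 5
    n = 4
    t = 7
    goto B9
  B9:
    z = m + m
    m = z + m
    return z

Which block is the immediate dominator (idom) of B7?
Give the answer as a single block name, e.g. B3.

idom tree: B1←B0 B2←B0 B3←B1 B4←B0 B5←B2 B6←B3 B7←B0 B8←B0 B9←B0
Dom at joins:
  B4: preds {B0,B1,B2}: {B0} ∩ {B0,B1} ∩ {B0,B2} = {B0}; idom=B0
  B7: preds {B4,B5}: {B0,B4} ∩ {B0,B2,B5} = {B0}; idom=B0
  B8: preds {B5,B6,B7}: {B0,B2,B5} ∩ {B0,B1,B3,B6} ∩ {B0,B7} = {B0}; idom=B0
  B9: preds {B3,B6,B7,B8}: {B0,B1,B3} ∩ {B0,B1,B3,B6} ∩ {B0,B7} ∩ {B0,B8} = {B0}; idom=B0

idom(B7) = B0

Answer: B0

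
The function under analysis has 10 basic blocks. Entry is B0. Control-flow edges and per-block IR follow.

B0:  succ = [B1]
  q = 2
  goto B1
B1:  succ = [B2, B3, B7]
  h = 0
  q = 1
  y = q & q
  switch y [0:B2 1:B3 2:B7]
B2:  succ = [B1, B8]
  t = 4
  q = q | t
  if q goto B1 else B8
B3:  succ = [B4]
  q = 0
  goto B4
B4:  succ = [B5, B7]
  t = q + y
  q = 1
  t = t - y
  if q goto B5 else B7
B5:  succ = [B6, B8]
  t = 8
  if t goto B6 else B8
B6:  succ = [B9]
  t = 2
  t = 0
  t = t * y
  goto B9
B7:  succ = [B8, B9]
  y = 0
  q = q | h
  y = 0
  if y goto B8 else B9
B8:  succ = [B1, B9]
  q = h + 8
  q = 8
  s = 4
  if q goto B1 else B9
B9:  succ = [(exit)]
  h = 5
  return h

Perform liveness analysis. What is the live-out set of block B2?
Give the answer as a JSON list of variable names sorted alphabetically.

Answer: ["h"]

Working:
Per-block:
  B0: {q} / ∅
  B1: {h,q,y} / ∅
  B2: {q,t} / {q}
  B3: {q} / ∅
  B4: {q,t} / {q,y}
  B5: {t} / ∅
  B6: {t} / {y}
  B7: {q,y} / {h,q}
  B8: {q,s} / {h}
  B9: {h} / ∅

Live sets:
  B0: in=∅ out=∅
  B1: in=∅ out={h,q,y}
  B2: in={h,q} out={h}
  B3: in={h,y} out={h,q,y}
  B4: in={h,q,y} out={h,q,y}
  B5: in={h,y} out={h,y}
  B6: in={y} out=∅
  B7: in={h,q} out={h}
  B8: in={h} out=∅
  B9: in=∅ out=∅

live-out(B2) = ["h"]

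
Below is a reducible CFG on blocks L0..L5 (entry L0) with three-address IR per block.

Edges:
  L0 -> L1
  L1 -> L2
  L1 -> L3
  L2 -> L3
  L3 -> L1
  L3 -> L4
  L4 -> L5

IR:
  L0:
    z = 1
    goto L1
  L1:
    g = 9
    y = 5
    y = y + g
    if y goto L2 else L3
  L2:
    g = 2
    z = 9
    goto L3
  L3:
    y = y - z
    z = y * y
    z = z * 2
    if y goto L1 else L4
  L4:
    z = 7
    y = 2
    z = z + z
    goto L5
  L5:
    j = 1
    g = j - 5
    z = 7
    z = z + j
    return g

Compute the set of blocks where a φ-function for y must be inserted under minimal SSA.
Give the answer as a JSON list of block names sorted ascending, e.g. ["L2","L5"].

idom tree: L1←L0 L2←L1 L3←L1 L4←L3 L5←L4
Join-block Dom:
  L1: preds {L0,L3}: {L0} ∩ {L0,L1,L3} = {L0}; idom=L0
  L3: preds {L1,L2}: {L0,L1} ∩ {L0,L1,L2} = {L0,L1}; idom=L1

DF derivation:
  join L1 pred L0: · stop@L0
  join L1 pred L3: L3→L1 stop@L0
  join L3 pred L1: · stop@L1
  join L3 pred L2: L2 stop@L1
  DF(L0)=∅
  DF(L1)={L1}
  DF(L2)={L3}
  DF(L3)={L1}
  DF(L4)=∅
  DF(L5)=∅

φ for y: defs {L1,L3,L4}
  DF⁺ = {L1}

Answer: ["L1"]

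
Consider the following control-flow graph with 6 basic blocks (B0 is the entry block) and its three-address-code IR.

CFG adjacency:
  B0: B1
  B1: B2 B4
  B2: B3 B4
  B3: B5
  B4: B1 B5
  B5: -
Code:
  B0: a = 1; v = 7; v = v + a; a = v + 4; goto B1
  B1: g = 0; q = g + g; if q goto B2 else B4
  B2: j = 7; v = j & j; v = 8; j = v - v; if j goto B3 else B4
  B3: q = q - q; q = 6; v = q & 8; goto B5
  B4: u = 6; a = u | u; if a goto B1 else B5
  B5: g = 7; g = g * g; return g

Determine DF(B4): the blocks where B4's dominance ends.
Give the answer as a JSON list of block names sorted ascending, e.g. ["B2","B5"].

idom tree: B1←B0 B2←B1 B3←B2 B4←B1 B5←B1
Dom at joins:
  B1: preds {B0,B4}: {B0} ∩ {B0,B1,B4} = {B0}; idom=B0
  B4: preds {B1,B2}: {B0,B1} ∩ {B0,B1,B2} = {B0,B1}; idom=B1
  B5: preds {B3,B4}: {B0,B1,B2,B3} ∩ {B0,B1,B4} = {B0,B1}; idom=B1

DF derivation:
  B1←B0: walk · to B0
  B1←B4: walk B4→B1 to B0
  B4←B1: walk · to B1
  B4←B2: walk B2 to B1
  B5←B3: walk B3→B2 to B1
  B5←B4: walk B4 to B1
  B0: DF=∅
  B1: DF={B1}
  B2: DF={B4,B5}
  B3: DF={B5}
  B4: DF={B1,B5}
  B5: DF=∅

DF(B4) = ["B1", "B5"]

Answer: ["B1", "B5"]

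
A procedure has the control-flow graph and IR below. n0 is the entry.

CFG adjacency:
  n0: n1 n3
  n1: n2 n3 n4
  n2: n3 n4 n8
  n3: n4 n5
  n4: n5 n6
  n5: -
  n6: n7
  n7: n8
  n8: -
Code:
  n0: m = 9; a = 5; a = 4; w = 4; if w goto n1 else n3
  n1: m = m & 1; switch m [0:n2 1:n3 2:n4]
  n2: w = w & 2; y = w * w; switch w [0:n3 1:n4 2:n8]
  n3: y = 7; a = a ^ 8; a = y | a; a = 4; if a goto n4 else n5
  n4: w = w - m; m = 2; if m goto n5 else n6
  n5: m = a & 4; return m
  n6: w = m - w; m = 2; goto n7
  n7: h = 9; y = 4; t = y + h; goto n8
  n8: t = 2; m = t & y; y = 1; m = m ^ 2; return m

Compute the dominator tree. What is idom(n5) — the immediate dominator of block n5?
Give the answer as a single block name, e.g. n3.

Answer: n0

Analysis:
idom tree: n1←n0 n2←n1 n3←n0 n4←n0 n5←n0 n6←n4 n7←n6 n8←n0
Join-block Dom:
  n3: preds {n0,n1,n2}: {n0} ∩ {n0,n1} ∩ {n0,n1,n2} = {n0}; idom=n0
  n4: preds {n1,n2,n3}: {n0,n1} ∩ {n0,n1,n2} ∩ {n0,n3} = {n0}; idom=n0
  n5: preds {n3,n4}: {n0,n3} ∩ {n0,n4} = {n0}; idom=n0
  n8: preds {n2,n7}: {n0,n1,n2} ∩ {n0,n4,n6,n7} = {n0}; idom=n0

idom(n5) = n0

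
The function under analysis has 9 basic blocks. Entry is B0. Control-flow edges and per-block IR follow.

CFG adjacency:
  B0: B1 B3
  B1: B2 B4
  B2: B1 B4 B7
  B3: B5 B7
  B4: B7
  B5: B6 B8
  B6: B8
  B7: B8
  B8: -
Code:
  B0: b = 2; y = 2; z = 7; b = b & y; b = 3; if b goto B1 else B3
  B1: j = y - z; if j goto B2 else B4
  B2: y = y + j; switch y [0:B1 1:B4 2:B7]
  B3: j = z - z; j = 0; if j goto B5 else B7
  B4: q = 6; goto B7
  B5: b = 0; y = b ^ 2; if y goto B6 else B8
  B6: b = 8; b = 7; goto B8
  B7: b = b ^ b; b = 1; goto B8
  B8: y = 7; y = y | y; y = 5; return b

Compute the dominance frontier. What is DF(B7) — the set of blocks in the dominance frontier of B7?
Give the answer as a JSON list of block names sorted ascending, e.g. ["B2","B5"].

idom tree: B1←B0 B2←B1 B3←B0 B4←B1 B5←B3 B6←B5 B7←B0 B8←B0
Dom∩ at merges:
  B1: preds {B0,B2}: {B0} ∩ {B0,B1,B2} = {B0}; idom=B0
  B4: preds {B1,B2}: {B0,B1} ∩ {B0,B1,B2} = {B0,B1}; idom=B1
  B7: preds {B2,B3,B4}: {B0,B1,B2} ∩ {B0,B3} ∩ {B0,B1,B4} = {B0}; idom=B0
  B8: preds {B5,B6,B7}: {B0,B3,B5} ∩ {B0,B3,B5,B6} ∩ {B0,B7} = {B0}; idom=B0

DF walk-up:
  B1←B0: walk · to B0
  B1←B2: walk B2→B1 to B0
  B4←B1: walk · to B1
  B4←B2: walk B2 to B1
  B7←B2: walk B2→B1 to B0
  B7←B3: walk B3 to B0
  B7←B4: walk B4→B1 to B0
  B8←B5: walk B5→B3 to B0
  B8←B6: walk B6→B5→B3 to B0
  B8←B7: walk B7 to B0
  B0 → ∅
  B1 → {B1,B7}
  B2 → {B1,B4,B7}
  B3 → {B7,B8}
  B4 → {B7}
  B5 → {B8}
  B6 → {B8}
  B7 → {B8}
  B8 → ∅

DF(B7) = ["B8"]

Answer: ["B8"]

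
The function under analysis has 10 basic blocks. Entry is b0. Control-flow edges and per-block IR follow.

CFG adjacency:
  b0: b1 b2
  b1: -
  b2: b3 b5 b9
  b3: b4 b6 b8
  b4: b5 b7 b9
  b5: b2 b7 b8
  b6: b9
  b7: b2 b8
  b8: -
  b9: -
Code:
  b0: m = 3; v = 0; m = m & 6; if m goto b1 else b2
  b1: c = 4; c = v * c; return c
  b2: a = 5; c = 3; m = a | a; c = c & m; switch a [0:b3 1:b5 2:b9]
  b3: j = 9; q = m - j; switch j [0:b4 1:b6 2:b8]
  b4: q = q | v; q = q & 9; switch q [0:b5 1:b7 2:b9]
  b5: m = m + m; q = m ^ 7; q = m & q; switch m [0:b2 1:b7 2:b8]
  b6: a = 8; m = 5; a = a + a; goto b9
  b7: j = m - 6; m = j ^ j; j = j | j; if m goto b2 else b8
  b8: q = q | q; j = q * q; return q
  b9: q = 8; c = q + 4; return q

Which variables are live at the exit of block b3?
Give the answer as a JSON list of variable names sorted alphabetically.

Per-block:
  b0: {m,v} / ∅
  b1: {c} / {v}
  b2: {a,c,m} / ∅
  b3: {j,q} / {m}
  b4: {q} / {q,v}
  b5: {m,q} / {m}
  b6: {a,m} / ∅
  b7: {j,m} / {m}
  b8: {j,q} / {q}
  b9: {c,q} / ∅

Liveness:
  live b0: ∅→{v}
  live b1: {v}→∅
  live b2: {v}→{m,v}
  live b3: {m,v}→{m,q,v}
  live b4: {m,q,v}→{m,q,v}
  live b5: {m,v}→{m,q,v}
  live b6: ∅→∅
  live b7: {m,q,v}→{q,v}
  live b8: {q}→∅
  live b9: ∅→∅

live-out(b3) = ["m", "q", "v"]

Answer: ["m", "q", "v"]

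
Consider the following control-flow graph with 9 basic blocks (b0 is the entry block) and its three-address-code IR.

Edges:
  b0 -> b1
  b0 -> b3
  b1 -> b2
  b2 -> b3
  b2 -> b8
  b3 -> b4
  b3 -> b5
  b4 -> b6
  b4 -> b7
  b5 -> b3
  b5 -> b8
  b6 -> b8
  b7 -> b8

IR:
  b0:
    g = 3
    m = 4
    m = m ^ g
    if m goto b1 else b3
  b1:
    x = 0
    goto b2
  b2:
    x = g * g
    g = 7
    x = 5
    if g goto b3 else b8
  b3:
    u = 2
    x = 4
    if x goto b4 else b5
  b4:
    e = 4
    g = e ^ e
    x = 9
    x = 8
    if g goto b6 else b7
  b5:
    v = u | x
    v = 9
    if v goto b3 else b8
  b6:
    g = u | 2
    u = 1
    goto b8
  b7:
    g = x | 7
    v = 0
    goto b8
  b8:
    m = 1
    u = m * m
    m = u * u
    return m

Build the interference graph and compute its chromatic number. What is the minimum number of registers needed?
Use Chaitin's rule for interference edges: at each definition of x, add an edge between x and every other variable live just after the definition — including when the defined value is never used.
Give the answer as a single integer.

Per-block:
  b0 def {g,m} use ∅
  b1 def {x} use ∅
  b2 def {g,x} use {g}
  b3 def {u,x} use ∅
  b4 def {e,g,x} use ∅
  b5 def {v} use {u,x}
  b6 def {g,u} use {u}
  b7 def {g,v} use {x}
  b8 def {m,u} use ∅

Liveness:
  b0: in=∅ out={g}
  b1: in={g} out={g}
  b2: in={g} out=∅
  b3: in=∅ out={u,x}
  b4: in={u} out={u,x}
  b5: in={u,x} out=∅
  b6: in={u} out=∅
  b7: in={x} out=∅
  b8: in=∅ out=∅

Conflict graph:
  e — {u}
  g — {m,u,x}
  m — {g}
  u — {e,g,x}
  v — ∅
  x — {g,u}

Registers:
  clique {g,u,x} ⇒ need ≥ 3
  3-colouring: R0={e,g,v}  R1={m,u}  R2={x}
  χ = 3

Answer: 3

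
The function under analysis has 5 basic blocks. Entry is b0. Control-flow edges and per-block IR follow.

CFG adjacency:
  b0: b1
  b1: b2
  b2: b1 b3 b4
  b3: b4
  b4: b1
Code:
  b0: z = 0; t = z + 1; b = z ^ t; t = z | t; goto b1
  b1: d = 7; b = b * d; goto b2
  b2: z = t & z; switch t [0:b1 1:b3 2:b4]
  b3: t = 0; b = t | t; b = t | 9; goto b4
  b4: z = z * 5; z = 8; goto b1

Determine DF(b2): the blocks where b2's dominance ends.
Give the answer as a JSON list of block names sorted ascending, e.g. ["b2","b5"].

Answer: ["b1"]

Analysis:
idom tree: b1←b0 b2←b1 b3←b2 b4←b2
Join-block Dom:
  b1: preds {b0,b2,b4}: {b0} ∩ {b0,b1,b2} ∩ {b0,b1,b2,b4} = {b0}; idom=b0
  b4: preds {b2,b3}: {b0,b1,b2} ∩ {b0,b1,b2,b3} = {b0,b1,b2}; idom=b2

Frontier:
  join b1 pred b0: · stop@b0
  join b1 pred b2: b2→b1 stop@b0
  join b1 pred b4: b4→b2→b1 stop@b0
  join b4 pred b2: · stop@b2
  join b4 pred b3: b3 stop@b2
  b0 → ∅
  b1 → {b1}
  b2 → {b1}
  b3 → {b4}
  b4 → {b1}

DF(b2) = ["b1"]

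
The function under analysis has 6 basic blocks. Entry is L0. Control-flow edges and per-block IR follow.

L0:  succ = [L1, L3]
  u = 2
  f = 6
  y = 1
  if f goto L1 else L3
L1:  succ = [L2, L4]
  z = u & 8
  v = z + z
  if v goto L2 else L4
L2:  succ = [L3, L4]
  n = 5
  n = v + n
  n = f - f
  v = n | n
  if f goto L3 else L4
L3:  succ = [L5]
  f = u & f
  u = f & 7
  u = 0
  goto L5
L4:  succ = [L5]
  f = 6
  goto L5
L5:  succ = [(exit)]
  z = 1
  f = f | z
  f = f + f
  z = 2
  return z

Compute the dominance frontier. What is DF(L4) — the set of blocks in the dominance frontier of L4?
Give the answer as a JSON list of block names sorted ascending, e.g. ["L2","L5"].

idom tree: L1←L0 L2←L1 L3←L0 L4←L1 L5←L0
Dom at joins:
  L3: preds {L0,L2}: {L0} ∩ {L0,L1,L2} = {L0}; idom=L0
  L4: preds {L1,L2}: {L0,L1} ∩ {L0,L1,L2} = {L0,L1}; idom=L1
  L5: preds {L3,L4}: {L0,L3} ∩ {L0,L1,L4} = {L0}; idom=L0

DF walk-up:
  L3←L0: walk · to L0
  L3←L2: walk L2→L1 to L0
  L4←L1: walk · to L1
  L4←L2: walk L2 to L1
  L5←L3: walk L3 to L0
  L5←L4: walk L4→L1 to L0
  DF(L0)=∅
  DF(L1)={L3,L5}
  DF(L2)={L3,L4}
  DF(L3)={L5}
  DF(L4)={L5}
  DF(L5)=∅

DF(L4) = ["L5"]

Answer: ["L5"]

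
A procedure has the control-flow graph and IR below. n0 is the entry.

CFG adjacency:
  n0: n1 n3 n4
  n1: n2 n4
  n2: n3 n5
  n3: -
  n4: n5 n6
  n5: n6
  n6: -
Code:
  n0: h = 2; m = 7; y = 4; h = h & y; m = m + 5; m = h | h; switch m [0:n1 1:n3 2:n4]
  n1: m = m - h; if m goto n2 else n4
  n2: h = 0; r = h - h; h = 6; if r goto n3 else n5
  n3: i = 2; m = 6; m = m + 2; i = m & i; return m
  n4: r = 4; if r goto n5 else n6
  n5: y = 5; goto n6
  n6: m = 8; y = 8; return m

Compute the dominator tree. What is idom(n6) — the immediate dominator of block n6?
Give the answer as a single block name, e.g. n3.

idom tree: n1←n0 n2←n1 n3←n0 n4←n0 n5←n0 n6←n0
Join-block Dom:
  n3: preds {n0,n2}: {n0} ∩ {n0,n1,n2} = {n0}; idom=n0
  n4: preds {n0,n1}: {n0} ∩ {n0,n1} = {n0}; idom=n0
  n5: preds {n2,n4}: {n0,n1,n2} ∩ {n0,n4} = {n0}; idom=n0
  n6: preds {n4,n5}: {n0,n4} ∩ {n0,n5} = {n0}; idom=n0

idom(n6) = n0

Answer: n0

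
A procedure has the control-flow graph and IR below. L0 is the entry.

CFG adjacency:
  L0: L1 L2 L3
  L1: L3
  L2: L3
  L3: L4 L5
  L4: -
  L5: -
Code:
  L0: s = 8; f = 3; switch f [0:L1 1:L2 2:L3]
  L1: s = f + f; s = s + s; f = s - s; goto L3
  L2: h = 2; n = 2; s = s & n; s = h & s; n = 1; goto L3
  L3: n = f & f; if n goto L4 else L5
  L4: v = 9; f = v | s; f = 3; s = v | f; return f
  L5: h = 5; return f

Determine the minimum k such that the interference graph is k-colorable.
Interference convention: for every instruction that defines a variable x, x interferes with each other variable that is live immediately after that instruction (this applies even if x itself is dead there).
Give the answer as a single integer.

Answer: 4

Derivation:
def/use:
  L0 def {f,s} use ∅
  L1 def {f,s} use {f}
  L2 def {h,n,s} use {s}
  L3 def {n} use {f}
  L4 def {f,s,v} use {s}
  L5 def {h} use {f}

Backward fixpoint:
  live L0: ∅→{f,s}
  live L1: {f}→{f,s}
  live L2: {f,s}→{f,s}
  live L3: {f,s}→{f,s}
  live L4: {s}→∅
  live L5: {f}→∅

Conflict graph:
  f↔{h,n,s,v}
  h↔{f,n,s}
  n↔{f,h,s}
  s↔{f,h,n,v}
  v↔{f,s}

Registers:
  lower bound: {f,h,n,s} mutually conflict ⇒ χ ≥ 4
  assign f→r0 h→r2 n→r3 s→r1 v→r2 — no edge inside a register ⇒ χ ≤ 4
  χ = 4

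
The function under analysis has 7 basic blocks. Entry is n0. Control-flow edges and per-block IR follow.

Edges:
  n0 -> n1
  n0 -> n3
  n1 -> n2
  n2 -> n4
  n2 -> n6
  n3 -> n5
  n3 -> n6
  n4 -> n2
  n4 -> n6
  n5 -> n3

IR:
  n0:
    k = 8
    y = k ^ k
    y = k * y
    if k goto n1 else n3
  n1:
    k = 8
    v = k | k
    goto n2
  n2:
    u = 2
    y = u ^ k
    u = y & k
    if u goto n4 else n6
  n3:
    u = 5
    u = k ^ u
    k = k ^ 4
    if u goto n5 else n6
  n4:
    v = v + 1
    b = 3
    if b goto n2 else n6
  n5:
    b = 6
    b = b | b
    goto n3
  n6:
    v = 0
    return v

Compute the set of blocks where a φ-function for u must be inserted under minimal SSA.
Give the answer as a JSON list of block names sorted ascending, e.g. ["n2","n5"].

idom tree: n1←n0 n2←n1 n3←n0 n4←n2 n5←n3 n6←n0
Join-block Dom:
  n2: preds {n1,n4}: {n0,n1} ∩ {n0,n1,n2,n4} = {n0,n1}; idom=n1
  n3: preds {n0,n5}: {n0} ∩ {n0,n3,n5} = {n0}; idom=n0
  n6: preds {n2,n3,n4}: {n0,n1,n2} ∩ {n0,n3} ∩ {n0,n1,n2,n4} = {n0}; idom=n0

DF walk-up:
  n2←n1: walk · to n1
  n2←n4: walk n4→n2 to n1
  n3←n0: walk · to n0
  n3←n5: walk n5→n3 to n0
  n6←n2: walk n2→n1 to n0
  n6←n3: walk n3 to n0
  n6←n4: walk n4→n2→n1 to n0
  n0: DF=∅
  n1: DF={n6}
  n2: DF={n2,n6}
  n3: DF={n3,n6}
  n4: DF={n2,n6}
  n5: DF={n3}
  n6: DF=∅

φ for u: defs {n2,n3}
  DF⁺ = {n2,n3,n6}

Answer: ["n2", "n3", "n6"]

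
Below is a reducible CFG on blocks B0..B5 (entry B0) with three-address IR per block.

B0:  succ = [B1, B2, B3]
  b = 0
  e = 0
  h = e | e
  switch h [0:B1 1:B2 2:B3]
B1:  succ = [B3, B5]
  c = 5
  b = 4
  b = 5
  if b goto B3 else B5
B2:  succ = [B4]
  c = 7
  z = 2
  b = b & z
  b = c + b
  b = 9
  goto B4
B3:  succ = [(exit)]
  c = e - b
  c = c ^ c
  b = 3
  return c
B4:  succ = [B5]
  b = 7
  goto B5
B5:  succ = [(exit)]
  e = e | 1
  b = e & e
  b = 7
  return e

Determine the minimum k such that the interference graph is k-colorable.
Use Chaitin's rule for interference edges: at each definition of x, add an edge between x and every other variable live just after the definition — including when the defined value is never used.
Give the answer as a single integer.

Answer: 4

Analysis:
Block summaries:
  B0: {b,e,h} / ∅
  B1: {b,c} / ∅
  B2: {b,c,z} / {b}
  B3: {b,c} / {b,e}
  B4: {b} / ∅
  B5: {b,e} / {e}

Backward fixpoint:
  B0 li=∅ lo={b,e}
  B1 li={e} lo={b,e}
  B2 li={b,e} lo={e}
  B3 li={b,e} lo=∅
  B4 li={e} lo={e}
  B5 li={e} lo=∅

Interfere edges:
  b — {c,e,h,z}
  c — {b,e,z}
  e — {b,c,h,z}
  h — {b,e}
  z — {b,c,e}

Registers:
  lower bound: {b,c,e,z} mutually conflict ⇒ χ ≥ 4
  4-colouring: R0={b}  R1={e}  R2={c,h}  R3={z}
  χ = 4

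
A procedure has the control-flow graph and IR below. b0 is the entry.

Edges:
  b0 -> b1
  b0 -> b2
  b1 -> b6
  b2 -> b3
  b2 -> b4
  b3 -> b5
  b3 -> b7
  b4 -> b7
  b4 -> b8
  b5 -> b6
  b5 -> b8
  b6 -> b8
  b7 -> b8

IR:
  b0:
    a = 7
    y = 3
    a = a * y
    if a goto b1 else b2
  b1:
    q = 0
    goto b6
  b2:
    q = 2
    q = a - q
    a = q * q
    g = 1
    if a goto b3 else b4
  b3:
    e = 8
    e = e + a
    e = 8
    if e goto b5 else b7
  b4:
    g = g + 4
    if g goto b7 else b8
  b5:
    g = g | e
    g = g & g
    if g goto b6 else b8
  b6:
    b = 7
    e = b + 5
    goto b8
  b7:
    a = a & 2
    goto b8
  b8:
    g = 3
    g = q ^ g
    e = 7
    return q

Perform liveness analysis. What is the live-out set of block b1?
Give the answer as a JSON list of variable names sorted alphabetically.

Answer: ["q"]

Derivation:
Block summaries:
  b0 def {a,y} use ∅
  b1 def {q} use ∅
  b2 def {a,g,q} use {a}
  b3 def {e} use {a}
  b4 def {g} use {g}
  b5 def {g} use {e,g}
  b6 def {b,e} use ∅
  b7 def {a} use {a}
  b8 def {e,g} use {q}

Liveness:
  b0: in=∅ out={a}
  b1: in=∅ out={q}
  b2: in={a} out={a,g,q}
  b3: in={a,g,q} out={a,e,g,q}
  b4: in={a,g,q} out={a,q}
  b5: in={e,g,q} out={q}
  b6: in={q} out={q}
  b7: in={a,q} out={q}
  b8: in={q} out=∅

live-out(b1) = ["q"]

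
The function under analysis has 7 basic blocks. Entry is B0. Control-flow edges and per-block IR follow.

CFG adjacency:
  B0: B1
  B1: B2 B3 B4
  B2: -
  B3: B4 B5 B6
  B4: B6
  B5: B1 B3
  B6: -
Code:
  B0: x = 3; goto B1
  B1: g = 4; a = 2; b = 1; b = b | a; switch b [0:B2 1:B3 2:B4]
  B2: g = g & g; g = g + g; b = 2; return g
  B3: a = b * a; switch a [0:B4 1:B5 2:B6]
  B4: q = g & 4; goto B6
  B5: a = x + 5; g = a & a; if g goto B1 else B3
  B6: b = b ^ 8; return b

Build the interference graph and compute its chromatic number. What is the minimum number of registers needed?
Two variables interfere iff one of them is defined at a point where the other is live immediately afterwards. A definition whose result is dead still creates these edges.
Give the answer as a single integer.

Per-block:
  B0 def {x} use ∅
  B1 def {a,b,g} use ∅
  B2 def {b,g} use {g}
  B3 def {a} use {a,b}
  B4 def {q} use {g}
  B5 def {a,g} use {x}
  B6 def {b} use {b}

Live sets:
  B0 li=∅ lo={x}
  B1 li={x} lo={a,b,g,x}
  B2 li={g} lo=∅
  B3 li={a,b,g,x} lo={b,g,x}
  B4 li={b,g} lo={b}
  B5 li={b,x} lo={a,b,g,x}
  B6 li={b} lo=∅

Interfere edges:
  a: {b,g,x}
  b: {a,g,q,x}
  g: {a,b,x}
  q: {b}
  x: {a,b,g}

Colouring:
  {a,b,g,x} pairwise interfere (4-clique) ⇒ χ ≥ 4
  assign a→R1 b→R0 g→R2 q→R1 x→R3 — no edge inside a register ⇒ χ ≤ 4
  χ = 4

Answer: 4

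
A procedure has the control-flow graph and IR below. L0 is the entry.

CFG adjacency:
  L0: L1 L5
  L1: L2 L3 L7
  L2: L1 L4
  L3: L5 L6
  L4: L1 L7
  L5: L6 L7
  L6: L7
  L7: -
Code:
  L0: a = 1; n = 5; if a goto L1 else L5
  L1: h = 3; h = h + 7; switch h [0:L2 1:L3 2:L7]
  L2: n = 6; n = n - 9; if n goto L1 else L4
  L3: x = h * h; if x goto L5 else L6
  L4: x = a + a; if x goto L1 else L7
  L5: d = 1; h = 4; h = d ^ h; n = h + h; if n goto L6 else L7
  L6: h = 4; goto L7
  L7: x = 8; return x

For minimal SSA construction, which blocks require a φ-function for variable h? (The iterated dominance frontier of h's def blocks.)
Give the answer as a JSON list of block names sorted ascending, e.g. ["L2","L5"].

idom tree: L1←L0 L2←L1 L3←L1 L4←L2 L5←L0 L6←L0 L7←L0
Dom at joins:
  L1: preds {L0,L2,L4}: {L0} ∩ {L0,L1,L2} ∩ {L0,L1,L2,L4} = {L0}; idom=L0
  L5: preds {L0,L3}: {L0} ∩ {L0,L1,L3} = {L0}; idom=L0
  L6: preds {L3,L5}: {L0,L1,L3} ∩ {L0,L5} = {L0}; idom=L0
  L7: preds {L1,L4,L5,L6}: {L0,L1} ∩ {L0,L1,L2,L4} ∩ {L0,L5} ∩ {L0,L6} = {L0}; idom=L0

DF derivation:
  join L1 pred L0: · stop@L0
  join L1 pred L2: L2→L1 stop@L0
  join L1 pred L4: L4→L2→L1 stop@L0
  join L5 pred L0: · stop@L0
  join L5 pred L3: L3→L1 stop@L0
  join L6 pred L3: L3→L1 stop@L0
  join L6 pred L5: L5 stop@L0
  join L7 pred L1: L1 stop@L0
  join L7 pred L4: L4→L2→L1 stop@L0
  join L7 pred L5: L5 stop@L0
  join L7 pred L6: L6 stop@L0
  L0 → ∅
  L1 → {L1,L5,L6,L7}
  L2 → {L1,L7}
  L3 → {L5,L6}
  L4 → {L1,L7}
  L5 → {L6,L7}
  L6 → {L7}
  L7 → ∅

φ for h: defs {L1,L5,L6}
  DF⁺ = {L1,L5,L6,L7}

Answer: ["L1", "L5", "L6", "L7"]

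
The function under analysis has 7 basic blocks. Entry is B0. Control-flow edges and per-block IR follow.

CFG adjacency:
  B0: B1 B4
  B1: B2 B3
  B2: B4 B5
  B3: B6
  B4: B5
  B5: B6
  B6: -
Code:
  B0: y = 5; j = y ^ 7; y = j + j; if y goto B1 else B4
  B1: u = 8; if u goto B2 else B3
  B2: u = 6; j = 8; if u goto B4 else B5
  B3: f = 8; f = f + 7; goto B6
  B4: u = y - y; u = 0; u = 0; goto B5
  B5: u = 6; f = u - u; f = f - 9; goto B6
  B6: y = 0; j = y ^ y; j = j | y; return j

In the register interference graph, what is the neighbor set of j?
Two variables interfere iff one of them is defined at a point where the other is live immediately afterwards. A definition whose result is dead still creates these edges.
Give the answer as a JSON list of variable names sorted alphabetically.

def/use:
  B0: def={j,y} ue=∅
  B1: def={u} ue=∅
  B2: def={j,u} ue=∅
  B3: def={f} ue=∅
  B4: def={u} ue={y}
  B5: def={f,u} ue=∅
  B6: def={j,y} ue=∅

Backward fixpoint:
  B0 li=∅ lo={y}
  B1 li={y} lo={y}
  B2 li={y} lo={y}
  B3 li=∅ lo=∅
  B4 li={y} lo=∅
  B5 li=∅ lo=∅
  B6 li=∅ lo=∅

Conflict graph:
  f — ∅
  j — {u,y}
  u — {j,y}
  y — {j,u}

N(j) = ["u", "y"]

Answer: ["u", "y"]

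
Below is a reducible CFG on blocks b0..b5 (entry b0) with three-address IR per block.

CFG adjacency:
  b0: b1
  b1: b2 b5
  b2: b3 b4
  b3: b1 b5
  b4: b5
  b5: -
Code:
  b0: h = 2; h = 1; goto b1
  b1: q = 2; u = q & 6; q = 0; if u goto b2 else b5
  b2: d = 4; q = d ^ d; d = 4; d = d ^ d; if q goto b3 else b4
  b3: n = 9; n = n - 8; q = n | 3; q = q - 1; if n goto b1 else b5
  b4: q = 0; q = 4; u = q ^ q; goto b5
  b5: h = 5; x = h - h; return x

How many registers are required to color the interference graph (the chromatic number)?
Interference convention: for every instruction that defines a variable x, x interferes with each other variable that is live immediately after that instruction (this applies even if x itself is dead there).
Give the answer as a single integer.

Per-block:
  b0: {h} / ∅
  b1: {q,u} / ∅
  b2: {d,q} / ∅
  b3: {n,q} / ∅
  b4: {q,u} / ∅
  b5: {h,x} / ∅

Backward fixpoint:
  b0: in=∅ out=∅
  b1: in=∅ out=∅
  b2: in=∅ out=∅
  b3: in=∅ out=∅
  b4: in=∅ out=∅
  b5: in=∅ out=∅

Interference:
  d: {q}
  h: ∅
  n: {q}
  q: {d,n,u}
  u: {q}
  x: ∅

Colouring:
  {d,q} pairwise interfere (2-clique) ⇒ χ ≥ 2
  assign d→c1 h→c0 n→c1 q→c0 u→c1 x→c0 — no edge inside a register ⇒ χ ≤ 2
  χ = 2

Answer: 2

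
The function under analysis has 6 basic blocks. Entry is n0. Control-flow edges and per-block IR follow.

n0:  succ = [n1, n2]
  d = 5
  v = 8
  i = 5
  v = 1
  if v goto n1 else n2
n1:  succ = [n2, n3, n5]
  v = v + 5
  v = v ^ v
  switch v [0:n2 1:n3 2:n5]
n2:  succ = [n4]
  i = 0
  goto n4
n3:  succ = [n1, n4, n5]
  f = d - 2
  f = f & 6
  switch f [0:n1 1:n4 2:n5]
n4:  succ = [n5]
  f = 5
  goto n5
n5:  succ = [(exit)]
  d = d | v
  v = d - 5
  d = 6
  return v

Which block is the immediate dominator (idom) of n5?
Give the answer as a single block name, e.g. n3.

idom tree: n1←n0 n2←n0 n3←n1 n4←n0 n5←n0
Join-block Dom:
  n1: preds {n0,n3}: {n0} ∩ {n0,n1,n3} = {n0}; idom=n0
  n2: preds {n0,n1}: {n0} ∩ {n0,n1} = {n0}; idom=n0
  n4: preds {n2,n3}: {n0,n2} ∩ {n0,n1,n3} = {n0}; idom=n0
  n5: preds {n1,n3,n4}: {n0,n1} ∩ {n0,n1,n3} ∩ {n0,n4} = {n0}; idom=n0

idom(n5) = n0

Answer: n0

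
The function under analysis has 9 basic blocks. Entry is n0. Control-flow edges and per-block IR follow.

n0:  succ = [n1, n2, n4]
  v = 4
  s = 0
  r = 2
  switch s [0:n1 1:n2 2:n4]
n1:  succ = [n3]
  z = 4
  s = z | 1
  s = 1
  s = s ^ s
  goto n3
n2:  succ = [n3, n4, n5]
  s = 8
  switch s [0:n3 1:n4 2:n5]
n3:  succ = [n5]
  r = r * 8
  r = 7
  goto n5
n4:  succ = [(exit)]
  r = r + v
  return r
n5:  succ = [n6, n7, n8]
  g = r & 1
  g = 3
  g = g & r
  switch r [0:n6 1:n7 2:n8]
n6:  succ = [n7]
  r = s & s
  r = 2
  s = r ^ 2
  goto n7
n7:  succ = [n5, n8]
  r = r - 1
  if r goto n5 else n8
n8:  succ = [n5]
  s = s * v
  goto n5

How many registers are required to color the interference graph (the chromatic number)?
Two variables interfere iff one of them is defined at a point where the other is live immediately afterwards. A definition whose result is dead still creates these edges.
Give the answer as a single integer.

Answer: 4

Working:
Block summaries:
  n0: def={r,s,v} ue=∅
  n1: def={s,z} ue=∅
  n2: def={s} ue=∅
  n3: def={r} ue={r}
  n4: def={r} ue={r,v}
  n5: def={g} ue={r}
  n6: def={r,s} ue={s}
  n7: def={r} ue={r}
  n8: def={s} ue={s,v}

Liveness:
  n0 li=∅ lo={r,v}
  n1 li={r,v} lo={r,s,v}
  n2 li={r,v} lo={r,s,v}
  n3 li={r,s,v} lo={r,s,v}
  n4 li={r,v} lo=∅
  n5 li={r,s,v} lo={r,s,v}
  n6 li={s,v} lo={r,s,v}
  n7 li={r,s,v} lo={r,s,v}
  n8 li={r,s,v} lo={r,s,v}

Interference:
  g — {r,s,v}
  r — {g,s,v,z}
  s — {g,r,v}
  v — {g,r,s,z}
  z — {r,v}

Chromatic number:
  lower bound: {g,r,s,v} mutually conflict ⇒ χ ≥ 4
  assign g→R2 r→R0 s→R3 v→R1 z→R2 — no edge inside a register ⇒ χ ≤ 4
  χ = 4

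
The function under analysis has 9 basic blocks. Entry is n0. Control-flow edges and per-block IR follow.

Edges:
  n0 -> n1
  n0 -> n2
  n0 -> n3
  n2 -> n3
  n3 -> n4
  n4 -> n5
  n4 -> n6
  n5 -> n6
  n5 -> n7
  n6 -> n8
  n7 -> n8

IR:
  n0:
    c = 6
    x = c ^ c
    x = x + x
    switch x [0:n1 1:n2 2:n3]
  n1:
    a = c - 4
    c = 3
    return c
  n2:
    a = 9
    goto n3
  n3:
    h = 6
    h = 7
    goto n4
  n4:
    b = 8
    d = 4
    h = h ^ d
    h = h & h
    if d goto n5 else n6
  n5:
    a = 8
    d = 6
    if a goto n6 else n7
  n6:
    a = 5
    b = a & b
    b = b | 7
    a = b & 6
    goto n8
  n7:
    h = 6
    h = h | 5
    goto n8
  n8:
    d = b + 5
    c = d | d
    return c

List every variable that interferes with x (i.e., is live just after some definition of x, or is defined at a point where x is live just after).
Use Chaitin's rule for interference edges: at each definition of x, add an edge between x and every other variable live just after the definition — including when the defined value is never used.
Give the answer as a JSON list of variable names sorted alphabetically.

Answer: ["c"]

Working:
Per-block:
  n0: {c,x} / ∅
  n1: {a,c} / {c}
  n2: {a} / ∅
  n3: {h} / ∅
  n4: {b,d,h} / {h}
  n5: {a,d} / ∅
  n6: {a,b} / {b}
  n7: {h} / ∅
  n8: {c,d} / {b}

Liveness:
  n0 li=∅ lo={c}
  n1 li={c} lo=∅
  n2 li=∅ lo=∅
  n3 li=∅ lo={h}
  n4 li={h} lo={b}
  n5 li={b} lo={b}
  n6 li={b} lo={b}
  n7 li={b} lo={b}
  n8 li={b} lo=∅

Interfere edges:
  a: {b,d}
  b: {a,d,h}
  c: {x}
  d: {a,b,h}
  h: {b,d}
  x: {c}

N(x) = ["c"]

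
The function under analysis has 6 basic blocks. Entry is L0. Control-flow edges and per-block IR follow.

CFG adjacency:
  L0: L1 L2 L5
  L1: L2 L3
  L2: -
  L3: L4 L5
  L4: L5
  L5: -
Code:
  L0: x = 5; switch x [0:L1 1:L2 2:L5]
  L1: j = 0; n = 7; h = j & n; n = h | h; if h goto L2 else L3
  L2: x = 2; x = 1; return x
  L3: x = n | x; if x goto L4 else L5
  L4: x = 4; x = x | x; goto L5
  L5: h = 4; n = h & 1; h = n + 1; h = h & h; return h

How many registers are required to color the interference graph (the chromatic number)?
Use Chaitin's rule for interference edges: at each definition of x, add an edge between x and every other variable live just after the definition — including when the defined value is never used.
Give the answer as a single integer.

Answer: 3

Analysis:
Block summaries:
  L0: {x} / ∅
  L1: {h,j,n} / ∅
  L2: {x} / ∅
  L3: {x} / {n,x}
  L4: {x} / ∅
  L5: {h,n} / ∅

Backward fixpoint:
  L0 li=∅ lo={x}
  L1 li={x} lo={n,x}
  L2 li=∅ lo=∅
  L3 li={n,x} lo=∅
  L4 li=∅ lo=∅
  L5 li=∅ lo=∅

Interfere edges:
  h: {n,x}
  j: {n,x}
  n: {h,j,x}
  x: {h,j,n}

Registers:
  {h,n,x} pairwise interfere (3-clique) ⇒ χ ≥ 3
  assign h→r2 j→r2 n→r0 x→r1 — no edge inside a register ⇒ χ ≤ 3
  χ = 3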